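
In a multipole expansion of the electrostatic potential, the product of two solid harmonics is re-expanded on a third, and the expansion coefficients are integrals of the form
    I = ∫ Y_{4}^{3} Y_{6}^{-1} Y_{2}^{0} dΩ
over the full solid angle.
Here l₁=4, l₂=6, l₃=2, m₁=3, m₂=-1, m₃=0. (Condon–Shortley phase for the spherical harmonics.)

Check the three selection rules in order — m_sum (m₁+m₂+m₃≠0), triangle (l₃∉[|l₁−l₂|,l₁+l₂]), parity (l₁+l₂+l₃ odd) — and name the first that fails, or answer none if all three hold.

m₁+m₂+m₃ = 3 − 1 + 0 = 2  ✗
triangle: |4−6|=2 ≤ l₃=2 ≤ 4+6=10
parity: l₁+l₂+l₃ = 12 is even

m_sum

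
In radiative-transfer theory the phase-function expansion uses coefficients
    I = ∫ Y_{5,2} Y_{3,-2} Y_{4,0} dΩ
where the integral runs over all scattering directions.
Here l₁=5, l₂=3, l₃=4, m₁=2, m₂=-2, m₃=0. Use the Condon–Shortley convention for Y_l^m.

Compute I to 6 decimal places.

-0.065427

m-sum 0 ✓  L=12 even ✓  2≤4≤8 ✓
Π(2lᵢ+1) = 11×7×9 = 693
triangle coeff Δ(5,3,4) = 1/180180
Σ_t [1,3]: t=1:−1/576 t=2:+1/144 t=3:−1/576 = 1/288
(3j)²=20/1001 [(5 3 4; 0 0 0)], sign=+1
Σ_t [0,1]: t=0:+1/864 t=1:−1/576 = -1/1728
(3j)²=5/1287 [(5 3 4; 2 -2 0)], sign=-1
⇒ 4πI² = 100/1859
I = (-1)√(100/1859/(4π)) = -0.06542675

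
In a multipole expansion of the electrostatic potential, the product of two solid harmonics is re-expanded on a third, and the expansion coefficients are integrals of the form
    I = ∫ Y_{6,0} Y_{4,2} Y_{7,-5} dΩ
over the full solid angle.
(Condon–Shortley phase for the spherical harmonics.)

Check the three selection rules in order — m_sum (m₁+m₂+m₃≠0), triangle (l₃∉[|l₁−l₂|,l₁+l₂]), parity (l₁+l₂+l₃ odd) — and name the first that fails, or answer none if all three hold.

m_sum

m₁+m₂+m₃ = 0 + 2 − 5 = -3  ✗
triangle: |6−4|=2 ≤ l₃=7 ≤ 6+4=10
parity: l₁+l₂+l₃ = 17 is odd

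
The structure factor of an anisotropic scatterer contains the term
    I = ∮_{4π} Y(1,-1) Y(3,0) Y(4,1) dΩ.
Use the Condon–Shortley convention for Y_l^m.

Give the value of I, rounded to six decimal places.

-0.194664

Checks pass: Σm=0; 8 even; l₃=4∈[2,4].
(2·1+1)(2·3+1)(2·4+1) = 189
Δ: 0! 2! 6! / 9! → 1/252
sum: t=0:+1/36 = 1/36
3j²(1 3 4; 0 0 0) = Δ·Π!·Σ² = 4/63  (sign +1)
sum: t=0:+1/72 = 1/72
3j²(1 3 4; -1 0 1) = Δ·Π!·Σ² = 5/126  (sign -1)
combine: 4πI² = 189·4/63·5/126 = 10/21
take √, sign -1: I = -0.19466390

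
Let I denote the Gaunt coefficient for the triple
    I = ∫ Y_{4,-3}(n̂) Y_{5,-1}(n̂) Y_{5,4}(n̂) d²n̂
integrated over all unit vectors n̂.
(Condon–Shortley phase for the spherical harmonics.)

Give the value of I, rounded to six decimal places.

-0.168084

m-sum 0 ✓  L=14 even ✓  1≤5≤9 ✓
Π(2lᵢ+1) = 9×11×11 = 1089
triangle coeff Δ(4,5,5) = 1/3153150
Σ_t [0,4]: t=0:+1/69120 t=1:−1/1728 t=2:+1/576 t=3:−1/1728 t=4:+1/69120 = 7/11520
(3j)²=2/143 [(4 5 5; 0 0 0)], sign=-1
Σ_t [3,4]: t=3:−1/17280 t=4:+1/103680 = -1/20736
(3j)²=10/429 [(4 5 5; -3 -1 4)], sign=+1
⇒ 4πI² = 60/169
I = (-1)√(60/169/(4π)) = -0.16808437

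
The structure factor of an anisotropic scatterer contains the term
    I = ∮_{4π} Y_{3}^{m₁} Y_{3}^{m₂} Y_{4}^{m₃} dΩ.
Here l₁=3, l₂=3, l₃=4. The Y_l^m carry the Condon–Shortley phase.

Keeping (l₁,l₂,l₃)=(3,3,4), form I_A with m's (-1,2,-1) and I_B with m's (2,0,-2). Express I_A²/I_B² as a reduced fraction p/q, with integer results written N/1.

l's match ⇒ only the (l;m) 3-j factors differ between A and B.
A: triangle coeff Δ(3,3,4) = 1/34650; Σ_t [1,2]: t=1:−1/144 t=2:+1/48 = 1/72; (3j)²=16/693 [(3 3 4; -1 2 -1)], sign=-1
B: triangle coeff Δ(3,3,4) = 1/34650; Σ_t [0,1]: t=0:+1/72 t=1:−1/96 = 1/288; (3j)²=1/462 [(3 3 4; 2 0 -2)], sign=+1
I_A²/I_B² = (16/693)/(1/462) = 32/3

32/3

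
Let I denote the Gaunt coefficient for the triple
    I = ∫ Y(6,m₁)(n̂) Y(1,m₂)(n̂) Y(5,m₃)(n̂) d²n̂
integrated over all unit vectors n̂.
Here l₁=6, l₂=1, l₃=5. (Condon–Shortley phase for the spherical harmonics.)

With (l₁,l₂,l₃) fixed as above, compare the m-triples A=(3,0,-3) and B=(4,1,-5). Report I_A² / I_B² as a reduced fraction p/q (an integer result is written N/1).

Same 6,1,5: normalisation and zero-m 3j drop out of the ratio.
A: Δ: 2! 10! 0! / 13! → 1/858; sum: t=1:−1/80640 = -1/80640; 3j²(6 1 5; 3 0 -3) = Δ·Π!·Σ² = 9/286  (sign -1)
B: Δ: 2! 10! 0! / 13! → 1/858; sum: t=2:+1/7257600 = 1/7257600; 3j²(6 1 5; 4 1 -5) = Δ·Π!·Σ² = 1/858  (sign +1)
I_A²/I_B² = (9/286)/(1/858) = 27/1

27/1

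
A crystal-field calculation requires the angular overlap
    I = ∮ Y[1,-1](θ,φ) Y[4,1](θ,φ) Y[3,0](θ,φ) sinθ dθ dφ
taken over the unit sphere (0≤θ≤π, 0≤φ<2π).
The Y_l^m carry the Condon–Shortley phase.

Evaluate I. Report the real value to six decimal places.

-0.194664

m-sum 0 ✓  L=8 even ✓  3≤3≤5 ✓
Π(2lᵢ+1) = 3×9×7 = 189
triangle coeff Δ(1,4,3) = 1/252
Σ_t [1,1]: t=1:−1/36 = -1/36
(3j)²=4/63 [(1 4 3; 0 0 0)], sign=+1
Σ_t [2,2]: t=2:+1/72 = 1/72
(3j)²=5/126 [(1 4 3; -1 1 0)], sign=-1
⇒ 4πI² = 10/21
I = (-1)√(10/21/(4π)) = -0.19466390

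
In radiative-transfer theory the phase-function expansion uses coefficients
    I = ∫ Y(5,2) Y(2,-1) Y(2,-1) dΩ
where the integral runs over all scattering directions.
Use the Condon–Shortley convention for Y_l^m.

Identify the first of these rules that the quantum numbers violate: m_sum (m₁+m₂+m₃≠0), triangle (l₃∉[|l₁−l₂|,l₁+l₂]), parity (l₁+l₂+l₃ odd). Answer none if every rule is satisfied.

triangle

Σmᵢ = 0  ✓
l₃∈[|l₁−l₂|,l₁+l₂]=[3,7], have l₃=2  ✗
Σlᵢ = 9 ⇒ odd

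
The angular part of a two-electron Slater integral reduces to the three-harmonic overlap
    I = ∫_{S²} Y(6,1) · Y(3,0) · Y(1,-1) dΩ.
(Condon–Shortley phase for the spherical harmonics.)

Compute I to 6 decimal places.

0.000000

triangle: need 3≤l₃≤9, have 1; I=0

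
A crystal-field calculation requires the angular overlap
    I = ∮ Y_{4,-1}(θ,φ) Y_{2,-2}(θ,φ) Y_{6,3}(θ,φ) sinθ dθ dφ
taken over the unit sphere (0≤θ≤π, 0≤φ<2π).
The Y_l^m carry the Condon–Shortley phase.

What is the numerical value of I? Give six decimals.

Checks pass: Σm=0; 12 even; l₃=6∈[2,6].
(2·4+1)(2·2+1)(2·6+1) = 585
Δ: 0! 8! 4! / 13! → 1/6435
sum: t=0:+1/2304 = 1/2304
3j²(4 2 6; 0 0 0) = Δ·Π!·Σ² = 5/143  (sign +1)
sum: t=0:+1/17280 = 1/17280
3j²(4 2 6; -1 -2 3) = Δ·Π!·Σ² = 14/715  (sign -1)
combine: 4πI² = 585·5/143·14/715 = 630/1573
take √, sign -1: I = -0.17852580

-0.178526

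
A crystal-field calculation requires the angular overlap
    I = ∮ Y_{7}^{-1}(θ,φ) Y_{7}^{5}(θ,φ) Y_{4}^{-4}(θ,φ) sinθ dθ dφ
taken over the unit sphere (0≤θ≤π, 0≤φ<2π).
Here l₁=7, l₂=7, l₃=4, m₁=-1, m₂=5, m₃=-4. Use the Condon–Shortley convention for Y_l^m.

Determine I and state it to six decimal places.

-0.118882

Rules hold: Σm=0, L=18 even, 0≤4≤14.
N = 15·15·9 = 2025
Δ = 10!·4!·4!/19! = 1/58198140
Racah Σ t=3..7: t=3:−1/17418240 t=4:+1/622080 t=5:−1/230400 t=6:+1/622080 t=7:−1/17418240 = -1/806400
⇒ 3j(7 7 4; 0 0 0)² = 2268/230945, sgn -1
Racah Σ t=8..8: t=8:+1/46448640 = 1/46448640
⇒ 3j(7 7 4; -1 5 -4)² = 75/8398, sgn +1
4πI² = N·(3j₀)²·(3jₘ)² = 34445250/193947611
I = -1·√(0.177601/4π) = -0.11888239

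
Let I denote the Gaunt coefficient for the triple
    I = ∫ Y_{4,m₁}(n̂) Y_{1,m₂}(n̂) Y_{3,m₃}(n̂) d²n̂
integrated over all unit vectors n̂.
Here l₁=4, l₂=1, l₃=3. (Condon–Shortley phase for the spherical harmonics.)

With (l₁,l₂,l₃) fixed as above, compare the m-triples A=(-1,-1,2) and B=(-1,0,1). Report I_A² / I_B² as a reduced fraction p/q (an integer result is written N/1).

1/5

Same 4,1,3: normalisation and zero-m 3j drop out of the ratio.
A: Δ: 2! 6! 0! / 9! → 1/252; sum: t=0:+1/240 = 1/240; 3j²(4 1 3; -1 -1 2) = Δ·Π!·Σ² = 1/84  (sign -1)
B: Δ: 2! 6! 0! / 9! → 1/252; sum: t=1:−1/48 = -1/48; 3j²(4 1 3; -1 0 1) = Δ·Π!·Σ² = 5/84  (sign -1)
I_A²/I_B² = (1/84)/(5/84) = 1/5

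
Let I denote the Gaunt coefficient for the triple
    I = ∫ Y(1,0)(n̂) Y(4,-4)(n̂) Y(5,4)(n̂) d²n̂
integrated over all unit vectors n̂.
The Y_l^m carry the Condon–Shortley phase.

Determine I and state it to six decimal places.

0.147319

Checks pass: Σm=0; 10 even; l₃=5∈[3,5].
(2·1+1)(2·4+1)(2·5+1) = 297
Δ: 0! 2! 8! / 11! → 1/495
sum: t=0:+1/576 = 1/576
3j²(1 4 5; 0 0 0) = Δ·Π!·Σ² = 5/99  (sign -1)
sum: t=0:+1/40320 = 1/40320
3j²(1 4 5; 0 -4 4) = Δ·Π!·Σ² = 1/55  (sign -1)
combine: 4πI² = 297·5/99·1/55 = 3/11
take √, sign +1: I = 0.14731920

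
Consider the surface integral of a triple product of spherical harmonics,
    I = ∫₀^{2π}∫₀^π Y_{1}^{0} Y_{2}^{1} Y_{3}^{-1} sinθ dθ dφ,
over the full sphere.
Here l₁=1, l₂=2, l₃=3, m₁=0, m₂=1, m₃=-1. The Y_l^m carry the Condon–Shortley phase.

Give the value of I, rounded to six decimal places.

-0.233597

m-sum 0 ✓  L=6 even ✓  1≤3≤3 ✓
Π(2lᵢ+1) = 3×5×7 = 105
triangle coeff Δ(1,2,3) = 1/105
Σ_t [0,0]: t=0:+1/4 = 1/4
(3j)²=3/35 [(1 2 3; 0 0 0)], sign=-1
Σ_t [0,0]: t=0:+1/6 = 1/6
(3j)²=8/105 [(1 2 3; 0 1 -1)], sign=+1
⇒ 4πI² = 24/35
I = (-1)√(24/35/(4π)) = -0.23359668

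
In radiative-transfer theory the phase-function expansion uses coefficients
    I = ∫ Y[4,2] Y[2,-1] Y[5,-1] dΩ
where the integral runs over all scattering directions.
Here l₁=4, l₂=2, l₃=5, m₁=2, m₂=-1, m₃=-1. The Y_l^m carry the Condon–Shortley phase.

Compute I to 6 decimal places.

Σlᵢ=11 odd — θ-integrand is odd under cosθ→−cosθ; I=0

0.000000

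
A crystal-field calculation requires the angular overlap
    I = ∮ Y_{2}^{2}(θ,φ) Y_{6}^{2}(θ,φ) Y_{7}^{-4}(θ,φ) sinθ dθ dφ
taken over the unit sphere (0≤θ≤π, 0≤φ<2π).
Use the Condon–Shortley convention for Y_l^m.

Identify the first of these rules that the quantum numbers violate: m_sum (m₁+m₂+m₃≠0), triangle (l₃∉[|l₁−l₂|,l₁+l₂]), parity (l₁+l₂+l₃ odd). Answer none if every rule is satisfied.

Σmᵢ = 0  ✓
l₃∈[|l₁−l₂|,l₁+l₂]=[4,8], have l₃=7  ✓
Σlᵢ = 15 ⇒ odd  ✗

parity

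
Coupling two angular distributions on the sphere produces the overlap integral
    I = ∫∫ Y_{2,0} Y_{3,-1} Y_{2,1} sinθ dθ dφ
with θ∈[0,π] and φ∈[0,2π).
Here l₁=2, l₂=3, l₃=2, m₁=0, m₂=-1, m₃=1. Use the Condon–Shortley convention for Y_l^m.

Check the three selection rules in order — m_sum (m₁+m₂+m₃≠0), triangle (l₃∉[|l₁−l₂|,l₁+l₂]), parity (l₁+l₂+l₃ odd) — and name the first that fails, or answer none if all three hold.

parity

m₁+m₂+m₃ = 0 − 1 + 1 = 0  ✓
triangle: |2−3|=1 ≤ l₃=2 ≤ 2+3=5  ✓
parity: l₁+l₂+l₃ = 7 is odd  ✗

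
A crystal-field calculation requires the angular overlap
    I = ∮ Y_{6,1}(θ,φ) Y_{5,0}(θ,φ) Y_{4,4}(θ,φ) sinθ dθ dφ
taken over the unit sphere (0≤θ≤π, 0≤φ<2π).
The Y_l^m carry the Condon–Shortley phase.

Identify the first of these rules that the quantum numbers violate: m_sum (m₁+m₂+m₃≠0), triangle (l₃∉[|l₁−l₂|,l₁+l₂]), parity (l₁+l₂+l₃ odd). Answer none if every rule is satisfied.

azimuthal sum: 1 + 0 + 4 = 5  ✗
1 ≤ 4 ≤ 11 (triangle on l)
L = 6 + 5 + 4 = 15 (odd)

m_sum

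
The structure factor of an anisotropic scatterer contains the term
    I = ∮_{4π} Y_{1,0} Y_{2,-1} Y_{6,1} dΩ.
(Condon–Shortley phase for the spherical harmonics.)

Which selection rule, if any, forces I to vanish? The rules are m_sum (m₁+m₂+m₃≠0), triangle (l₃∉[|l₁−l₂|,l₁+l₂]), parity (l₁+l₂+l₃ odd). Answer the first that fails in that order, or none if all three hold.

Σmᵢ = 0  ✓
l₃∈[|l₁−l₂|,l₁+l₂]=[1,3], have l₃=6  ✗
Σlᵢ = 9 ⇒ odd

triangle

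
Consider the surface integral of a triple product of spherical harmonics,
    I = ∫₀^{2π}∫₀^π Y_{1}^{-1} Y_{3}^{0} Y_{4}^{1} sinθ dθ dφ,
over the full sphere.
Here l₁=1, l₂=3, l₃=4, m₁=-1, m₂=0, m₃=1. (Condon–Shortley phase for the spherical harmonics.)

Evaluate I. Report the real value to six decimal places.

m-sum 0 ✓  L=8 even ✓  2≤4≤4 ✓
Π(2lᵢ+1) = 3×7×9 = 189
triangle coeff Δ(1,3,4) = 1/252
Σ_t [0,0]: t=0:+1/36 = 1/36
(3j)²=4/63 [(1 3 4; 0 0 0)], sign=+1
Σ_t [0,0]: t=0:+1/72 = 1/72
(3j)²=5/126 [(1 3 4; -1 0 1)], sign=-1
⇒ 4πI² = 10/21
I = (-1)√(10/21/(4π)) = -0.19466390

-0.194664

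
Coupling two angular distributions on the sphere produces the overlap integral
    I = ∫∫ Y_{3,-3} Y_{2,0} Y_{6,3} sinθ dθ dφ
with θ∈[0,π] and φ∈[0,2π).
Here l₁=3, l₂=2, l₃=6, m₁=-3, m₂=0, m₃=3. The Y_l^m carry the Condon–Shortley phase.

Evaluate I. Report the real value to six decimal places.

l₃=6 ∉ [1,5] — triangle fails ⇒ I = 0

0.000000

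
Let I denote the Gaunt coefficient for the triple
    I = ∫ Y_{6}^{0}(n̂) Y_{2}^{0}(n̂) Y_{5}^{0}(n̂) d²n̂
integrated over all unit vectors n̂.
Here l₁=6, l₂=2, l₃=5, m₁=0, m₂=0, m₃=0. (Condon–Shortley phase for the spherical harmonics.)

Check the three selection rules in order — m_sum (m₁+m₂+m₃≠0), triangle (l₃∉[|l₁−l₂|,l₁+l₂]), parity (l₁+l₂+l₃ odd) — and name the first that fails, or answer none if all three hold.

parity

Σmᵢ = 0  ✓
l₃∈[|l₁−l₂|,l₁+l₂]=[4,8], have l₃=5  ✓
Σlᵢ = 13 ⇒ odd  ✗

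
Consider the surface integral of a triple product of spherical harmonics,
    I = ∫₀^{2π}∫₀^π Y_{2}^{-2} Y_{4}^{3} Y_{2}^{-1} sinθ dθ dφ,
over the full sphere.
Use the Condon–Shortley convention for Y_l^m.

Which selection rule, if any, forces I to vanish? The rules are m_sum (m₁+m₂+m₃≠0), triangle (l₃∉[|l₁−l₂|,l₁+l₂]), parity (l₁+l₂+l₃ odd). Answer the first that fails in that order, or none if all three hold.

none

Σmᵢ = 0  ✓
l₃∈[|l₁−l₂|,l₁+l₂]=[2,6], have l₃=2  ✓
Σlᵢ = 8 ⇒ even  ✓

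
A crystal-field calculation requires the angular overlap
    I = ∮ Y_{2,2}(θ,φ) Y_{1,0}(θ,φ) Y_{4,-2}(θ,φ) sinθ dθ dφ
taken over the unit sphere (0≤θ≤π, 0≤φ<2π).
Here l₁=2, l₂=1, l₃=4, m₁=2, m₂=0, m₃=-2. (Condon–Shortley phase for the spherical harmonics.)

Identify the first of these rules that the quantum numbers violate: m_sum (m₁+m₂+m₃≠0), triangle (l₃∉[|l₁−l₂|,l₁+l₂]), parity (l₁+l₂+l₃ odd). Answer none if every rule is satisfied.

triangle

azimuthal sum: 2 + 0 − 2 = 0  ✓
1 ≤ 4 ≤ 3 (triangle on l)  ✗
L = 2 + 1 + 4 = 7 (odd)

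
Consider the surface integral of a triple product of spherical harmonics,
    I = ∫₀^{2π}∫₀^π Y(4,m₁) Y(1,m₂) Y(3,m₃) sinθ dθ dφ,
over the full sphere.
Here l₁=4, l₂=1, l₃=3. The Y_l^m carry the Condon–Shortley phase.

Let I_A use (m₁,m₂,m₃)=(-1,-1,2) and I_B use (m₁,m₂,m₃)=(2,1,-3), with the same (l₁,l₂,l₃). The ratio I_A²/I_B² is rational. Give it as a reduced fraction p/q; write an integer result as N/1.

l's match ⇒ only the (l;m) 3-j factors differ between A and B.
A: triangle coeff Δ(4,1,3) = 1/252; Σ_t [0,0]: t=0:+1/240 = 1/240; (3j)²=1/84 [(4 1 3; -1 -1 2)], sign=-1
B: triangle coeff Δ(4,1,3) = 1/252; Σ_t [2,2]: t=2:+1/1440 = 1/1440; (3j)²=1/252 [(4 1 3; 2 1 -3)], sign=+1
I_A²/I_B² = (1/84)/(1/252) = 3/1

3/1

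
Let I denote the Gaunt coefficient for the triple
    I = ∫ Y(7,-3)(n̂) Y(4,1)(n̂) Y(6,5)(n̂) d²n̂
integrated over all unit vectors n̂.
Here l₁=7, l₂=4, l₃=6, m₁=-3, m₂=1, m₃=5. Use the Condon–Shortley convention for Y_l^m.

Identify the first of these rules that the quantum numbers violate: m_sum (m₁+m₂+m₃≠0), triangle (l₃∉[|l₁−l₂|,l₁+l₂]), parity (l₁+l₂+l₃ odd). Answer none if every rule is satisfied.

m₁+m₂+m₃ = -3 + 1 + 5 = 3  ✗
triangle: |7−4|=3 ≤ l₃=6 ≤ 7+4=11
parity: l₁+l₂+l₃ = 17 is odd

m_sum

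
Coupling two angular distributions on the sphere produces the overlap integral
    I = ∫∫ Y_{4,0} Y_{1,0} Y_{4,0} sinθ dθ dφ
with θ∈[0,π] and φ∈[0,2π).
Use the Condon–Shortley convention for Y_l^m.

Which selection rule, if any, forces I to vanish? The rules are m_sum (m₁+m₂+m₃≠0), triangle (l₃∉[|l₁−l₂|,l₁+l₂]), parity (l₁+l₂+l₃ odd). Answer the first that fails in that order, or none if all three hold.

Σmᵢ = 0  ✓
l₃∈[|l₁−l₂|,l₁+l₂]=[3,5], have l₃=4  ✓
Σlᵢ = 9 ⇒ odd  ✗

parity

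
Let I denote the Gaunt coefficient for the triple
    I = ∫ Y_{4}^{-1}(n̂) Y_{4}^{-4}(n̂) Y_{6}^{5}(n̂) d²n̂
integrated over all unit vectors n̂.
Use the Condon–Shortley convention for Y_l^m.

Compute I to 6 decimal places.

0.200167

m-sum 0 ✓  L=14 even ✓  0≤6≤8 ✓
Π(2lᵢ+1) = 9×9×13 = 1053
triangle coeff Δ(4,4,6) = 1/1261260
Σ_t [0,2]: t=0:+1/4608 t=1:−1/1296 t=2:+1/4608 = -7/20736
(3j)²=20/1287 [(4 4 6; 0 0 0)], sign=-1
Σ_t [0,0]: t=0:+1/172800 = 1/172800
(3j)²=2/65 [(4 4 6; -1 -4 5)], sign=-1
⇒ 4πI² = 72/143
I = (+1)√(72/143/(4π)) = 0.20016738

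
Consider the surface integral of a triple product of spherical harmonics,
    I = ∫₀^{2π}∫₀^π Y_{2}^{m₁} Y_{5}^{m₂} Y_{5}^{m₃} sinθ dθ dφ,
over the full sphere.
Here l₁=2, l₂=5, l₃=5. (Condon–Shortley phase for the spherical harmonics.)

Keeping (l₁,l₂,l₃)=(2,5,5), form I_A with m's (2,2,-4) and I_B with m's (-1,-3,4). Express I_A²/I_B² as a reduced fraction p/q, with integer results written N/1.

24/49

Shared (l₁,l₂,l₃)=(2,5,5): N and (l;000)² cancel in I_A²/I_B².
A: Δ = 2!·2!·8!/13! = 1/38610; Racah Σ t=0..0: t=0:+1/20160 = 1/20160; ⇒ 3j(2 5 5; 2 2 -4)² = 12/715, sgn -1
B: Δ = 2!·2!·8!/13! = 1/38610; Racah Σ t=1..2: t=1:−1/10080 t=2:+1/80640 = -1/11520; ⇒ 3j(2 5 5; -1 -3 4)² = 49/1430, sgn +1
I_A²/I_B² = (12/715)/(49/1430) = 24/49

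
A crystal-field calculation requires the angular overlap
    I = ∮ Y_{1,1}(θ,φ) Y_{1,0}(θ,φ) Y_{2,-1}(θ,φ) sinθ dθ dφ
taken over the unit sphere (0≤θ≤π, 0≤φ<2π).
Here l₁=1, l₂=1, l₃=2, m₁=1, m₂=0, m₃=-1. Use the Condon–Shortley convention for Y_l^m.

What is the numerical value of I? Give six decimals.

-0.218510

Checks pass: Σm=0; 4 even; l₃=2∈[0,2].
(2·1+1)(2·1+1)(2·2+1) = 45
Δ: 0! 2! 2! / 5! → 1/30
sum: t=0:+1/1 = 1/1
3j²(1 1 2; 0 0 0) = Δ·Π!·Σ² = 2/15  (sign +1)
sum: t=0:+1/2 = 1/2
3j²(1 1 2; 1 0 -1) = Δ·Π!·Σ² = 1/10  (sign -1)
combine: 4πI² = 45·2/15·1/10 = 3/5
take √, sign -1: I = -0.21850969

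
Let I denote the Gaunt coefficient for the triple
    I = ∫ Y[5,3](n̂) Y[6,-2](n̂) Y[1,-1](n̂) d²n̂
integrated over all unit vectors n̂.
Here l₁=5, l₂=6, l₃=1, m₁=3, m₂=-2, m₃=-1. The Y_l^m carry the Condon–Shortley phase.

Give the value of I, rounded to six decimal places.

0.100084

m-sum 0 ✓  L=12 even ✓  1≤1≤11 ✓
Π(2lᵢ+1) = 11×13×3 = 429
triangle coeff Δ(5,6,1) = 1/858
Σ_t [5,5]: t=5:−1/14400 = -1/14400
(3j)²=6/143 [(5 6 1; 0 0 0)], sign=+1
Σ_t [2,2]: t=2:+1/161280 = 1/161280
(3j)²=1/143 [(5 6 1; 3 -2 -1)], sign=+1
⇒ 4πI² = 18/143
I = (+1)√(18/143/(4π)) = 0.10008369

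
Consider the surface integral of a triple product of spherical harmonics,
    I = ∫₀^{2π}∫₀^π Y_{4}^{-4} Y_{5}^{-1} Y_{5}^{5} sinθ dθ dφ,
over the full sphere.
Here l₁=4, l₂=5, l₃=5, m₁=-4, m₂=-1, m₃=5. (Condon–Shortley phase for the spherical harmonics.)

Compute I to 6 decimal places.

-0.075170

m-sum 0 ✓  L=14 even ✓  1≤5≤9 ✓
Π(2lᵢ+1) = 9×11×11 = 1089
triangle coeff Δ(4,5,5) = 1/3153150
Σ_t [0,4]: t=0:+1/69120 t=1:−1/1728 t=2:+1/576 t=3:−1/1728 t=4:+1/69120 = 7/11520
(3j)²=2/143 [(4 5 5; 0 0 0)], sign=-1
Σ_t [4,4]: t=4:+1/414720 = 1/414720
(3j)²=2/429 [(4 5 5; -4 -1 5)], sign=+1
⇒ 4πI² = 12/169
I = (-1)√(12/169/(4π)) = -0.07516962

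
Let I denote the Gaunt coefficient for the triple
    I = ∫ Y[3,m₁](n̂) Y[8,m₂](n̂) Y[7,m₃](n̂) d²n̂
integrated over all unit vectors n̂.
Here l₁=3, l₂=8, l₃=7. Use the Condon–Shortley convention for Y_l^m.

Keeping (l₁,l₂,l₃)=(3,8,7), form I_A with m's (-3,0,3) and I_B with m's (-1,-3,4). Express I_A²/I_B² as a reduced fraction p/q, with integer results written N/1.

3150/4489

Shared (l₁,l₂,l₃)=(3,8,7): N and (l;000)² cancel in I_A²/I_B².
A: Δ = 4!·2!·12!/19! = 1/5290740; Racah Σ t=4..4: t=4:+1/46448640 = 1/46448640; ⇒ 3j(3 8 7; -3 0 3)² = 75/8398, sgn +1
B: Δ = 4!·2!·12!/19! = 1/5290740; Racah Σ t=2..4: t=2:+1/17418240 t=3:−1/43545600 t=4:+1/1916006400 = 67/1916006400; ⇒ 3j(3 8 7; -1 -3 4)² = 4489/352716, sgn -1
I_A²/I_B² = (75/8398)/(4489/352716) = 3150/4489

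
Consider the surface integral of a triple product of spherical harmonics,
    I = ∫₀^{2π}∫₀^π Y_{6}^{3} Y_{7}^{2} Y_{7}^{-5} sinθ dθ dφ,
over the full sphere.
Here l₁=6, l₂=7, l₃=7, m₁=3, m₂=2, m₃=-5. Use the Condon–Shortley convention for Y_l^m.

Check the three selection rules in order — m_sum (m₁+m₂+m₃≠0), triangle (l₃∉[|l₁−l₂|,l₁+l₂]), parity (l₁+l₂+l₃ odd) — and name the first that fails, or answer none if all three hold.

Σmᵢ = 0  ✓
l₃∈[|l₁−l₂|,l₁+l₂]=[1,13], have l₃=7  ✓
Σlᵢ = 20 ⇒ even  ✓

none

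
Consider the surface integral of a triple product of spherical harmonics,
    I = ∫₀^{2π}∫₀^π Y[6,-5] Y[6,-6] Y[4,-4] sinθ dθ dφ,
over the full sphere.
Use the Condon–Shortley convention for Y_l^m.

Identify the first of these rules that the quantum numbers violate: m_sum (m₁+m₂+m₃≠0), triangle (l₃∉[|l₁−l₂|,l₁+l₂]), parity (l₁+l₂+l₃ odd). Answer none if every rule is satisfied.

Σmᵢ = -15  ✗
l₃∈[|l₁−l₂|,l₁+l₂]=[0,12], have l₃=4
Σlᵢ = 16 ⇒ even

m_sum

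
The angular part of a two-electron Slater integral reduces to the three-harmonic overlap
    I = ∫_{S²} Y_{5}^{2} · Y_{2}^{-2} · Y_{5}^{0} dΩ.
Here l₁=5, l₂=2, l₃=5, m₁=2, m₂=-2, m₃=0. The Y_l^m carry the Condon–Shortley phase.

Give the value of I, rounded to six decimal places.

-0.191372

m-sum 0 ✓  L=12 even ✓  3≤5≤7 ✓
Π(2lᵢ+1) = 11×5×11 = 605
triangle coeff Δ(5,2,5) = 1/38610
Σ_t [0,2]: t=0:+1/2880 t=1:−1/576 t=2:+1/2880 = -1/960
(3j)²=10/429 [(5 2 5; 0 0 0)], sign=+1
Σ_t [0,0]: t=0:+1/2880 = 1/2880
(3j)²=14/429 [(5 2 5; 2 -2 0)], sign=-1
⇒ 4πI² = 700/1521
I = (-1)√(700/1521/(4π)) = -0.19137248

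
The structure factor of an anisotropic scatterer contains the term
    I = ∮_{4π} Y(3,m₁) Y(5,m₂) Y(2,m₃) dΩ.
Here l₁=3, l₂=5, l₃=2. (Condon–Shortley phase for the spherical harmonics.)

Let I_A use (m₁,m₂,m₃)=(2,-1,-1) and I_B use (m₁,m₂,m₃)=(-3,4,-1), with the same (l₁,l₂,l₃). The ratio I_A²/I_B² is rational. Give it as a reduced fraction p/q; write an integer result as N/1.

l's match ⇒ only the (l;m) 3-j factors differ between A and B.
A: triangle coeff Δ(3,5,2) = 1/2310; Σ_t [1,1]: t=1:−1/720 = -1/720; (3j)²=4/385 [(3 5 2; 2 -1 -1)], sign=+1
B: triangle coeff Δ(3,5,2) = 1/2310; Σ_t [6,6]: t=6:+1/4320 = 1/4320; (3j)²=2/55 [(3 5 2; -3 4 -1)], sign=-1
I_A²/I_B² = (4/385)/(2/55) = 2/7

2/7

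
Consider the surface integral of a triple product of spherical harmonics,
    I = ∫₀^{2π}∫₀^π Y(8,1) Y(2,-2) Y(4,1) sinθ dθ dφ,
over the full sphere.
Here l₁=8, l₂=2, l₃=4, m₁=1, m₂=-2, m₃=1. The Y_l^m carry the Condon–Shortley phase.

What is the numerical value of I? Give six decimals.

0.000000

l₃=4 ∉ [6,10] — triangle fails ⇒ I = 0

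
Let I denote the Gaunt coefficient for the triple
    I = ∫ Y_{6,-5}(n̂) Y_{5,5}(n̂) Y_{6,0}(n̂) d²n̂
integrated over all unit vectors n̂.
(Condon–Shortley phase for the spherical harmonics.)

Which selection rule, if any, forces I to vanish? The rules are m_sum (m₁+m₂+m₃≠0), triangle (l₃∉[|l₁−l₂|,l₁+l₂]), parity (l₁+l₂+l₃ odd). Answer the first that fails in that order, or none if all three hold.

Σmᵢ = 0  ✓
l₃∈[|l₁−l₂|,l₁+l₂]=[1,11], have l₃=6  ✓
Σlᵢ = 17 ⇒ odd  ✗

parity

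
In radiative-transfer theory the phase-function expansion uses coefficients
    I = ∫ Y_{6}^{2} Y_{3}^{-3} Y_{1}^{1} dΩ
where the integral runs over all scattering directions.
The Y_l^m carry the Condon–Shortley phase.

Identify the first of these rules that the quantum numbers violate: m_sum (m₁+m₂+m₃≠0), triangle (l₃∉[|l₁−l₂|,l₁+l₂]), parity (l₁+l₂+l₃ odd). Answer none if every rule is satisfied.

triangle

azimuthal sum: 2 − 3 + 1 = 0  ✓
3 ≤ 1 ≤ 9 (triangle on l)  ✗
L = 6 + 3 + 1 = 10 (even)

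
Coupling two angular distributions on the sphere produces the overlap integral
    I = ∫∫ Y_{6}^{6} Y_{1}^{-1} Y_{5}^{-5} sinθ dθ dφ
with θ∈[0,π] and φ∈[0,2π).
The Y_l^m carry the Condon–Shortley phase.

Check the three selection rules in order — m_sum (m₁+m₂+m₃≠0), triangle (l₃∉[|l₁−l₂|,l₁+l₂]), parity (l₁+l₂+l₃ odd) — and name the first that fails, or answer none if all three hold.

m₁+m₂+m₃ = 6 − 1 − 5 = 0  ✓
triangle: |6−1|=5 ≤ l₃=5 ≤ 6+1=7  ✓
parity: l₁+l₂+l₃ = 12 is even  ✓

none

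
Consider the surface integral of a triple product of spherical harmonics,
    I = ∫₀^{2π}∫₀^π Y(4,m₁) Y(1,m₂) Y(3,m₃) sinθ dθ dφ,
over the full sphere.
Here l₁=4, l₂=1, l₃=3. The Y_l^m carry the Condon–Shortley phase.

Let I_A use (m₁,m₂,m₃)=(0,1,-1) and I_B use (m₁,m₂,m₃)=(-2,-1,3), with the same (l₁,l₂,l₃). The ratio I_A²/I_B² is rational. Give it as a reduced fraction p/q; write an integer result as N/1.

Same 4,1,3: normalisation and zero-m 3j drop out of the ratio.
A: Δ: 2! 6! 0! / 9! → 1/252; sum: t=2:+1/96 = 1/96; 3j²(4 1 3; 0 1 -1) = Δ·Π!·Σ² = 1/42  (sign +1)
B: Δ: 2! 6! 0! / 9! → 1/252; sum: t=0:+1/1440 = 1/1440; 3j²(4 1 3; -2 -1 3) = Δ·Π!·Σ² = 1/252  (sign +1)
I_A²/I_B² = (1/42)/(1/252) = 6/1

6/1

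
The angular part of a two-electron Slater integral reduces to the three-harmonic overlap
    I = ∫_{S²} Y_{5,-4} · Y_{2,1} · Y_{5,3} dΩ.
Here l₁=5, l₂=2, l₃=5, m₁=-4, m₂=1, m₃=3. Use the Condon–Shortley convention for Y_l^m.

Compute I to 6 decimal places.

0.196098

m-sum 0 ✓  L=12 even ✓  3≤5≤7 ✓
Π(2lᵢ+1) = 11×5×11 = 605
triangle coeff Δ(5,2,5) = 1/38610
Σ_t [0,2]: t=0:+1/2880 t=1:−1/576 t=2:+1/2880 = -1/960
(3j)²=10/429 [(5 2 5; 0 0 0)], sign=+1
Σ_t [1,2]: t=1:−1/80640 t=2:+1/10080 = 1/11520
(3j)²=49/1430 [(5 2 5; -4 1 3)], sign=+1
⇒ 4πI² = 245/507
I = (+1)√(245/507/(4π)) = 0.19609844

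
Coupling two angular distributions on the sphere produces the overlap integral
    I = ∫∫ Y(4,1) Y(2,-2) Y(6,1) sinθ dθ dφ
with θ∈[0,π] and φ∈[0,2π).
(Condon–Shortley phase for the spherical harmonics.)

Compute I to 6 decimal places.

-0.094091

m-sum 0 ✓  L=12 even ✓  2≤6≤6 ✓
Π(2lᵢ+1) = 9×5×13 = 585
triangle coeff Δ(4,2,6) = 1/6435
Σ_t [0,0]: t=0:+1/2304 = 1/2304
(3j)²=5/143 [(4 2 6; 0 0 0)], sign=+1
Σ_t [0,0]: t=0:+1/17280 = 1/17280
(3j)²=7/1287 [(4 2 6; 1 -2 1)], sign=-1
⇒ 4πI² = 175/1573
I = (-1)√(175/1573/(4π)) = -0.09409136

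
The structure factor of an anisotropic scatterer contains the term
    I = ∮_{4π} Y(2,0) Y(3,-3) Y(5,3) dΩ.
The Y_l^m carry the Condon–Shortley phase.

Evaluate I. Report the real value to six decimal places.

-0.126792

Checks pass: Σm=0; 10 even; l₃=5∈[1,5].
(2·2+1)(2·3+1)(2·5+1) = 385
Δ: 0! 4! 6! / 11! → 1/2310
sum: t=0:+1/144 = 1/144
3j²(2 3 5; 0 0 0) = Δ·Π!·Σ² = 10/231  (sign -1)
sum: t=0:+1/2880 = 1/2880
3j²(2 3 5; 0 -3 3) = Δ·Π!·Σ² = 2/165  (sign +1)
combine: 4πI² = 385·10/231·2/165 = 20/99
take √, sign -1: I = -0.12679218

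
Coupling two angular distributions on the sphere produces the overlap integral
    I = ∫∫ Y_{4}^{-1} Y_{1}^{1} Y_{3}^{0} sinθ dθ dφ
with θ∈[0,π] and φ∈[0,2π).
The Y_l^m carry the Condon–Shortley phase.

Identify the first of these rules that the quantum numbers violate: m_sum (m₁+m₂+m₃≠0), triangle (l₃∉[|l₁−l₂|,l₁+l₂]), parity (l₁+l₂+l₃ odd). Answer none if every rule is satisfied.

azimuthal sum: -1 + 1 + 0 = 0  ✓
3 ≤ 3 ≤ 5 (triangle on l)  ✓
L = 4 + 1 + 3 = 8 (even)  ✓

none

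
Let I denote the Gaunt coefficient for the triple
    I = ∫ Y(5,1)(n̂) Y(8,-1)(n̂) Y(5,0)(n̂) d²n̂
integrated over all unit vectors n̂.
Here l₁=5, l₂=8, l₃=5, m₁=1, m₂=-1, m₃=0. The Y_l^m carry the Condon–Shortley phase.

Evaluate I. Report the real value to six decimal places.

m-sum 0 ✓  L=18 even ✓  3≤5≤13 ✓
Π(2lᵢ+1) = 11×17×11 = 2057
triangle coeff Δ(5,8,5) = 1/37413090
Σ_t [3,5]: t=3:−1/1036800 t=4:+1/331776 t=5:−1/1036800 = 1/921600
(3j)²=490/46189 [(5 8 5; 0 0 0)], sign=-1
Σ_t [2,4]: t=2:+1/2073600 t=3:−1/414720 t=4:+1/829440 = -1/1382400
(3j)²=294/46189 [(5 8 5; 1 -1 0)], sign=+1
⇒ 4πI² = 144060/1037153
I = (-1)√(144060/1037153/(4π)) = -0.10513453

-0.105135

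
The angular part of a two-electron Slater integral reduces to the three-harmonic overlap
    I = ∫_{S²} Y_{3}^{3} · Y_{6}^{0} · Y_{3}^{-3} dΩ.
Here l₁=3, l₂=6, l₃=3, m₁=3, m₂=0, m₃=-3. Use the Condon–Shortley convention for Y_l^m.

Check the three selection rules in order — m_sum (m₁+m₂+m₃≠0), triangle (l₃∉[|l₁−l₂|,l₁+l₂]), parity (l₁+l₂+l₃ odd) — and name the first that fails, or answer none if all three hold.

azimuthal sum: 3 + 0 − 3 = 0  ✓
3 ≤ 3 ≤ 9 (triangle on l)  ✓
L = 3 + 6 + 3 = 12 (even)  ✓

none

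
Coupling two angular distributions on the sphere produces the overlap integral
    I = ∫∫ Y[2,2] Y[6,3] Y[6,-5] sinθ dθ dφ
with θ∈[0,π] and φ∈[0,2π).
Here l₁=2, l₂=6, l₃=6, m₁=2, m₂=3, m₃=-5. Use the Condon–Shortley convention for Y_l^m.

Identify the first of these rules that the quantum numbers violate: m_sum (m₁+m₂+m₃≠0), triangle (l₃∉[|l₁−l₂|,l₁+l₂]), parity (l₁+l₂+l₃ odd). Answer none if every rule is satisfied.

azimuthal sum: 2 + 3 − 5 = 0  ✓
4 ≤ 6 ≤ 8 (triangle on l)  ✓
L = 2 + 6 + 6 = 14 (even)  ✓

none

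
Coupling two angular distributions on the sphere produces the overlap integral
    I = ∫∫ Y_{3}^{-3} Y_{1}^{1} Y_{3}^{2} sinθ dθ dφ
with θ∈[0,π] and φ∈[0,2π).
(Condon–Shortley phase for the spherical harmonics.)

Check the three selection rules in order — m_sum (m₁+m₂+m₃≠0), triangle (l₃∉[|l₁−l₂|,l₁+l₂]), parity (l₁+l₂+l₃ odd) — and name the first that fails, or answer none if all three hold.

m₁+m₂+m₃ = -3 + 1 + 2 = 0  ✓
triangle: |3−1|=2 ≤ l₃=3 ≤ 3+1=4  ✓
parity: l₁+l₂+l₃ = 7 is odd  ✗

parity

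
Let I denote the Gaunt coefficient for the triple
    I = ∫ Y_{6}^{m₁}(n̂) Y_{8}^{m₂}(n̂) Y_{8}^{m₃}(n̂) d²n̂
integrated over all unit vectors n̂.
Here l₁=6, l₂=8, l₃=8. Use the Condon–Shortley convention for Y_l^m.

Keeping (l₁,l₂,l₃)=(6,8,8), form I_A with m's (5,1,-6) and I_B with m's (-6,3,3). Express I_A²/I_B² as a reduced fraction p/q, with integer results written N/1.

637/792

l's match ⇒ only the (l;m) 3-j factors differ between A and B.
A: triangle coeff Δ(6,8,8) = 1/13742520792; Σ_t [0,1]: t=0:+1/31352832000 t=1:−1/6967296000 = -1/8957952000; (3j)²=343/29716 [(6 8 8; 5 1 -6)], sign=-1
B: triangle coeff Δ(6,8,8) = 1/13742520792; Σ_t [6,6]: t=6:+1/7464960000 = 1/7464960000; (3j)²=1386/96577 [(6 8 8; -6 3 3)], sign=-1
I_A²/I_B² = (343/29716)/(1386/96577) = 637/792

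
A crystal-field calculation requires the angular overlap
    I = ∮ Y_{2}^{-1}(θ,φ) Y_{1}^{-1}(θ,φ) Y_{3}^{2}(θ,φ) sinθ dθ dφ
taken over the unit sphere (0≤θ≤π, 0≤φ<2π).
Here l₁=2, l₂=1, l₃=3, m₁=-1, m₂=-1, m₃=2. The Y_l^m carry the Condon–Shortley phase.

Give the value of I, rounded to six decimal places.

0.261169

m-sum 0 ✓  L=6 even ✓  1≤3≤3 ✓
Π(2lᵢ+1) = 5×3×7 = 105
triangle coeff Δ(2,1,3) = 1/105
Σ_t [0,0]: t=0:+1/4 = 1/4
(3j)²=3/35 [(2 1 3; 0 0 0)], sign=-1
Σ_t [0,0]: t=0:+1/12 = 1/12
(3j)²=2/21 [(2 1 3; -1 -1 2)], sign=-1
⇒ 4πI² = 6/7
I = (+1)√(6/7/(4π)) = 0.26116903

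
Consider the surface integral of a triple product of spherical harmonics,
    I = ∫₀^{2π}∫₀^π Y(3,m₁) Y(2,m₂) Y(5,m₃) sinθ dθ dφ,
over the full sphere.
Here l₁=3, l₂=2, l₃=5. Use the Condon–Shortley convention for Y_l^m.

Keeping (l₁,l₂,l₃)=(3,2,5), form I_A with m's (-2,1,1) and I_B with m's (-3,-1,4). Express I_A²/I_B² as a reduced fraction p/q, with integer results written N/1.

l's match ⇒ only the (l;m) 3-j factors differ between A and B.
A: triangle coeff Δ(3,2,5) = 1/2310; Σ_t [0,0]: t=0:+1/720 = 1/720; (3j)²=4/385 [(3 2 5; -2 1 1)], sign=+1
B: triangle coeff Δ(3,2,5) = 1/2310; Σ_t [0,0]: t=0:+1/4320 = 1/4320; (3j)²=2/55 [(3 2 5; -3 -1 4)], sign=-1
I_A²/I_B² = (4/385)/(2/55) = 2/7

2/7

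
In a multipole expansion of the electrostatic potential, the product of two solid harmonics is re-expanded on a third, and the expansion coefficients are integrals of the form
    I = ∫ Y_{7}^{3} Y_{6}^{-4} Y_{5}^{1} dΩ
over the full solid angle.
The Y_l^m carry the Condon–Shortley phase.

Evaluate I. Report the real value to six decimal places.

Checks pass: Σm=0; 18 even; l₃=5∈[1,13].
(2·7+1)(2·6+1)(2·5+1) = 2145
Δ: 8! 6! 4! / 19! → 1/174594420
sum: t=2:+1/4147200 t=3:−1/207360 t=4:+1/82944 t=5:−1/207360 t=6:+1/4147200 = 1/345600
3j²(7 6 5; 0 0 0) = Δ·Π!·Σ² = 420/46189  (sign -1)
sum: t=0:+1/7741440 t=1:−1/1088640 t=2:+1/1658880 = -13/69672960
3j²(7 6 5; 3 -4 1) = Δ·Π!·Σ² = 325/149226  (sign -1)
combine: 4πI² = 2145·420/46189·325/149226 = 48750/1147619
take √, sign +1: I = 0.05814114

0.058141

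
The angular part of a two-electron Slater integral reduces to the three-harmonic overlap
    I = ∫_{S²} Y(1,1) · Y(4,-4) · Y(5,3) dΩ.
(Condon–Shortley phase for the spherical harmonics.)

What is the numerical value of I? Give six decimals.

-0.049106

Checks pass: Σm=0; 10 even; l₃=5∈[3,5].
(2·1+1)(2·4+1)(2·5+1) = 297
Δ: 0! 2! 8! / 11! → 1/495
sum: t=0:+1/576 = 1/576
3j²(1 4 5; 0 0 0) = Δ·Π!·Σ² = 5/99  (sign -1)
sum: t=0:+1/80640 = 1/80640
3j²(1 4 5; 1 -4 3) = Δ·Π!·Σ² = 1/495  (sign +1)
combine: 4πI² = 297·5/99·1/495 = 1/33
take √, sign -1: I = -0.04910640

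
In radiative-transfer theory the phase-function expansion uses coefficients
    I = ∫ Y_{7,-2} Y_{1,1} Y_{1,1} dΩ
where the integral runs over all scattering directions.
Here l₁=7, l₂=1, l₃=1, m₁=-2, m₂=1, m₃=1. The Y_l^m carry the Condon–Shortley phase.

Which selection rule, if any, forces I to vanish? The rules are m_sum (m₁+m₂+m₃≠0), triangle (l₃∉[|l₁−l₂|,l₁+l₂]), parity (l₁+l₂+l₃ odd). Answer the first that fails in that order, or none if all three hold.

azimuthal sum: -2 + 1 + 1 = 0  ✓
6 ≤ 1 ≤ 8 (triangle on l)  ✗
L = 7 + 1 + 1 = 9 (odd)

triangle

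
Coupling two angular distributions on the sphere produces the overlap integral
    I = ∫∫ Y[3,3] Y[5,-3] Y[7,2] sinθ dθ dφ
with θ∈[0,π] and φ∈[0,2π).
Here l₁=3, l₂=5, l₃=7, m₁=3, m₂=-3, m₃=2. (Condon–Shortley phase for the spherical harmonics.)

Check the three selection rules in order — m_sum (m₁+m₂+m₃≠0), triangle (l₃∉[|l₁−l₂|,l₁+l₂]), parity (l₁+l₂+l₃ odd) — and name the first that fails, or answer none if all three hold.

azimuthal sum: 3 − 3 + 2 = 2  ✗
2 ≤ 7 ≤ 8 (triangle on l)
L = 3 + 5 + 7 = 15 (odd)

m_sum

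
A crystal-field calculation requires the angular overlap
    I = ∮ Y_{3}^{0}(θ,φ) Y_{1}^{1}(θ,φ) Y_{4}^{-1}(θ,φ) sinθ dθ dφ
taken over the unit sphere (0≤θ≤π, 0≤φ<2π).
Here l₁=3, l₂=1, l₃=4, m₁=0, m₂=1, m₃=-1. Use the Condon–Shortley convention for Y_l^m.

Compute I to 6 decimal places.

-0.194664

Rules hold: Σm=0, L=8 even, 2≤4≤4.
N = 7·3·9 = 189
Δ = 0!·6!·2!/9! = 1/252
Racah Σ t=0..0: t=0:+1/36 = 1/36
⇒ 3j(3 1 4; 0 0 0)² = 4/63, sgn +1
Racah Σ t=0..0: t=0:+1/72 = 1/72
⇒ 3j(3 1 4; 0 1 -1)² = 5/126, sgn -1
4πI² = N·(3j₀)²·(3jₘ)² = 10/21
I = -1·√(0.47619/4π) = -0.19466390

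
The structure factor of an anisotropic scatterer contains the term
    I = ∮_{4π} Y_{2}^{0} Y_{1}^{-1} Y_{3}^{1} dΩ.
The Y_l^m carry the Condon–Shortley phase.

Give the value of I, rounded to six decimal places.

Rules hold: Σm=0, L=6 even, 1≤3≤3.
N = 5·3·7 = 105
Δ = 0!·4!·2!/7! = 1/105
Racah Σ t=0..0: t=0:+1/4 = 1/4
⇒ 3j(2 1 3; 0 0 0)² = 3/35, sgn -1
Racah Σ t=0..0: t=0:+1/8 = 1/8
⇒ 3j(2 1 3; 0 -1 1)² = 2/35, sgn +1
4πI² = N·(3j₀)²·(3jₘ)² = 18/35
I = -1·√(0.514286/4π) = -0.20230066

-0.202301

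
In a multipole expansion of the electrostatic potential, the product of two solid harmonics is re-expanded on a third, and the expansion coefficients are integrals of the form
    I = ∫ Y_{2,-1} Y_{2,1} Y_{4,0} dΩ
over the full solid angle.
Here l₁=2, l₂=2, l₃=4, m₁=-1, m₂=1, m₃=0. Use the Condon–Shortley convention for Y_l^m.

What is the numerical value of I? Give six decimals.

0.161197

m-sum 0 ✓  L=8 even ✓  0≤4≤4 ✓
Π(2lᵢ+1) = 5×5×9 = 225
triangle coeff Δ(2,2,4) = 1/630
Σ_t [0,0]: t=0:+1/16 = 1/16
(3j)²=2/35 [(2 2 4; 0 0 0)], sign=+1
Σ_t [0,0]: t=0:+1/36 = 1/36
(3j)²=8/315 [(2 2 4; -1 1 0)], sign=+1
⇒ 4πI² = 16/49
I = (+1)√(16/49/(4π)) = 0.16119702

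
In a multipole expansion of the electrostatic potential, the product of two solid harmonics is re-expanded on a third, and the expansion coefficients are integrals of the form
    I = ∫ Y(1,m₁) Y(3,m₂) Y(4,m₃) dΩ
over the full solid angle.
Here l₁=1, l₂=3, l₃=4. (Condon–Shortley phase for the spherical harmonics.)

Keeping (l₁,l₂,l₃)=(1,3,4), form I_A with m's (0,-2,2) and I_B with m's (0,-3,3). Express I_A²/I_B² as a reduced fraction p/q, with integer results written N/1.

l's match ⇒ only the (l;m) 3-j factors differ between A and B.
A: triangle coeff Δ(1,3,4) = 1/252; Σ_t [0,0]: t=0:+1/120 = 1/120; (3j)²=1/21 [(1 3 4; 0 -2 2)], sign=+1
B: triangle coeff Δ(1,3,4) = 1/252; Σ_t [0,0]: t=0:+1/720 = 1/720; (3j)²=1/36 [(1 3 4; 0 -3 3)], sign=-1
I_A²/I_B² = (1/21)/(1/36) = 12/7

12/7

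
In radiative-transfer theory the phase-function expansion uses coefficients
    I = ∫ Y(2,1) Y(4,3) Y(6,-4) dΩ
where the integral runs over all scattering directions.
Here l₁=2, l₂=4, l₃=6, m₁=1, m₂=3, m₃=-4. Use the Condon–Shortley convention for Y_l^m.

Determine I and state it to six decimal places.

Checks pass: Σm=0; 12 even; l₃=6∈[2,6].
(2·2+1)(2·4+1)(2·6+1) = 585
Δ: 0! 4! 8! / 13! → 1/6435
sum: t=0:+1/2304 = 1/2304
3j²(2 4 6; 0 0 0) = Δ·Π!·Σ² = 5/143  (sign +1)
sum: t=0:+1/30240 = 1/30240
3j²(2 4 6; 1 3 -4) = Δ·Π!·Σ² = 16/429  (sign +1)
combine: 4πI² = 585·5/143·16/429 = 1200/1573
take √, sign +1: I = 0.24638901

0.246389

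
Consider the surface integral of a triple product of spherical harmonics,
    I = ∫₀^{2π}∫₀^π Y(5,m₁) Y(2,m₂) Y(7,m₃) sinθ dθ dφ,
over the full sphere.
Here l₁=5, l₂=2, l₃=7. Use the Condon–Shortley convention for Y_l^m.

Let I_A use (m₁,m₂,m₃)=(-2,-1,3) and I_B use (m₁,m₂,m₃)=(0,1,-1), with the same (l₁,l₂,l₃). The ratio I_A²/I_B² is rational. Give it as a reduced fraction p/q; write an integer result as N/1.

l's match ⇒ only the (l;m) 3-j factors differ between A and B.
A: triangle coeff Δ(5,2,7) = 1/15015; Σ_t [0,0]: t=0:+1/181440 = 1/181440; (3j)²=32/1001 [(5 2 7; -2 -1 3)], sign=+1
B: triangle coeff Δ(5,2,7) = 1/15015; Σ_t [0,0]: t=0:+1/86400 = 1/86400; (3j)²=16/715 [(5 2 7; 0 1 -1)], sign=+1
I_A²/I_B² = (32/1001)/(16/715) = 10/7

10/7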